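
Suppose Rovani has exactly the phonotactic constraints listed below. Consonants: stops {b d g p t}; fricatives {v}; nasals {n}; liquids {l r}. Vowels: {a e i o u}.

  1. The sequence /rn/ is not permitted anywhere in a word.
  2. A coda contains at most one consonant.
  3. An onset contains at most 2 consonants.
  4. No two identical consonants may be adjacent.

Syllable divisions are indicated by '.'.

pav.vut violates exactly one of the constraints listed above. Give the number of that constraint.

pav.vut: adjacent identical consonants /vv/.
This is a violation of constraint 4: "No two identical consonants may be adjacent."
The remaining constraints (1, 2, 3) are satisfied.

4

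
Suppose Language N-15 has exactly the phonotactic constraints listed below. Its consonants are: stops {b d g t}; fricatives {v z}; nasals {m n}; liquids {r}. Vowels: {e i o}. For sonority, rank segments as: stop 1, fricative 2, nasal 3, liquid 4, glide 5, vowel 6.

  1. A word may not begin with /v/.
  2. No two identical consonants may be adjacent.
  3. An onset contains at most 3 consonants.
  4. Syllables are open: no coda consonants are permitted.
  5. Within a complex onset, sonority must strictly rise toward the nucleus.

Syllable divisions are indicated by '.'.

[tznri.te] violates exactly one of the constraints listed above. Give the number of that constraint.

[tznri.te]: syllable 1 onset /tznr/ has 4 consonants (> 3).
This is a violation of constraint 3: "An onset contains at most 3 consonants."
The remaining constraints (1, 2, 4, 5) are satisfied.

3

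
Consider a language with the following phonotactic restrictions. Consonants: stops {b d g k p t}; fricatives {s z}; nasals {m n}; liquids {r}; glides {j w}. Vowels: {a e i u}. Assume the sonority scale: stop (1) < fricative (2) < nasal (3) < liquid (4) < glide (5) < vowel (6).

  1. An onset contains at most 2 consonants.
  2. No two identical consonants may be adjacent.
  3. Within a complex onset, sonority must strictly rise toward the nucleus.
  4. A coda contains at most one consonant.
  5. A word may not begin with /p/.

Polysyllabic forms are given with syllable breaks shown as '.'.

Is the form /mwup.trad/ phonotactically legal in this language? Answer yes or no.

yes

/mwup.trad/ — σ1 onset /mw/ (3→5 rises), coda /p/ ok; σ2 onset /tr/ (1→4 rises), coda /d/ ok → phonotactically legal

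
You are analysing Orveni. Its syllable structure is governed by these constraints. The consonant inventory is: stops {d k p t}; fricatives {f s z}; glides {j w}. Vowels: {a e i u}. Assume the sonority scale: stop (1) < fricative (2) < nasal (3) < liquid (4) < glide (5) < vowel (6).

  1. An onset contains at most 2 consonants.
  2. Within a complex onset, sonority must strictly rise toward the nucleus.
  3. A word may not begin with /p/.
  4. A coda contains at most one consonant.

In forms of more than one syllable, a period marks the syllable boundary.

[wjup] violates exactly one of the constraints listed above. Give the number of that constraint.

[wjup]: syllable 1 onset /wj/: /w/ (glide, 5) → /j/ (glide, 5) does not rise.
This is a violation of constraint 2: "Within a complex onset, sonority must strictly rise toward the nucleus."
The remaining constraints (1, 3, 4) are satisfied.

2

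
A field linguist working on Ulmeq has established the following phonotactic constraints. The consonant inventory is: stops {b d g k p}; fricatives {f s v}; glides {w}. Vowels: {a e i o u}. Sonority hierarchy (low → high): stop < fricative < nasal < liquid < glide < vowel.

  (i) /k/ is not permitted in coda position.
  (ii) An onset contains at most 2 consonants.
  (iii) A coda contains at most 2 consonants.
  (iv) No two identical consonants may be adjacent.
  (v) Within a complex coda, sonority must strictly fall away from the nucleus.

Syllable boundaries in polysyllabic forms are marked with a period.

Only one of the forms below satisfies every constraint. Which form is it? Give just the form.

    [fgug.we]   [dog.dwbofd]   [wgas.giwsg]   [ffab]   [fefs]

[fgug.we]

[fgug.we] — σ1 onset /fg/ (2C), coda /g/ ok; σ2 onset /w/, coda /∅/ ok → permitted
[dog.dwbofd] — violates constraint (ii): syllable 2 onset /dwb/ has 3 consonants (> 2) → not permitted
[wgas.giwsg] — violates constraint (iii): syllable 2 coda /wsg/ has 3 consonants (> 2) → not permitted
[ffab] — violates constraint (iv): adjacent identical consonants /ff/ → not permitted
[fefs] — violates constraint (v): syllable 1 coda /fs/: /f/ (fricative, 2) → /s/ (fricative, 2) does not fall → not permitted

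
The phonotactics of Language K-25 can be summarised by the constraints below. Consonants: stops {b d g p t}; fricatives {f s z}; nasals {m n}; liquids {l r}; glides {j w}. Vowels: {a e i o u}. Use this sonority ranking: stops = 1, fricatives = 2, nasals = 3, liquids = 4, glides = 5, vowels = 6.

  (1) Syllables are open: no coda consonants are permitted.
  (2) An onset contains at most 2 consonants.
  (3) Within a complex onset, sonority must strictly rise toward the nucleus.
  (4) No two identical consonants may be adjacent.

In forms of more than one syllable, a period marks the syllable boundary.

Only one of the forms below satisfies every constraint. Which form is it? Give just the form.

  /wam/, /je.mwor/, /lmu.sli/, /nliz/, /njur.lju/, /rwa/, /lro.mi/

/wam/ — violates constraint 1: syllable 1 coda /m/ has 1 consonant (> 0) → phonotactically illegal
/je.mwor/ — violates constraint 1: syllable 2 coda /r/ has 1 consonant (> 0) → phonotactically illegal
/lmu.sli/ — violates constraint 3: syllable 1 onset /lm/: /l/ (liquid, 4) → /m/ (nasal, 3) does not rise → phonotactically illegal
/nliz/ — violates constraint 1: syllable 1 coda /z/ has 1 consonant (> 0) → phonotactically illegal
/njur.lju/ — violates constraint 1: syllable 1 coda /r/ has 1 consonant (> 0) → phonotactically illegal
/rwa/ — σ1 onset /rw/ (4→5 rises), coda /∅/ ok → phonotactically legal
/lro.mi/ — violates constraint 3: syllable 1 onset /lr/: /l/ (liquid, 4) → /r/ (liquid, 4) does not rise → phonotactically illegal

/rwa/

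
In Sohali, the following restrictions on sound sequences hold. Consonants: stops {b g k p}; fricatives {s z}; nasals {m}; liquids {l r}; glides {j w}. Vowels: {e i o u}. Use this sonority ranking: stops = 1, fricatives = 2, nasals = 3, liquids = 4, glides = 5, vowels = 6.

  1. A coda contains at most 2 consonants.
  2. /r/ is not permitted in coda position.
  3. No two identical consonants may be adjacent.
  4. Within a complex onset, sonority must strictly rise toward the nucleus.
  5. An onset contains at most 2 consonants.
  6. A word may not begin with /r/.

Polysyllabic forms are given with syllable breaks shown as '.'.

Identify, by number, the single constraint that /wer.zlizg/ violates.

/wer.zlizg/: syllable 1 coda contains /r/.
This is a violation of constraint 2: "/r/ is not permitted in coda position."
The remaining constraints (1, 3, 4, 5, 6) are satisfied.

2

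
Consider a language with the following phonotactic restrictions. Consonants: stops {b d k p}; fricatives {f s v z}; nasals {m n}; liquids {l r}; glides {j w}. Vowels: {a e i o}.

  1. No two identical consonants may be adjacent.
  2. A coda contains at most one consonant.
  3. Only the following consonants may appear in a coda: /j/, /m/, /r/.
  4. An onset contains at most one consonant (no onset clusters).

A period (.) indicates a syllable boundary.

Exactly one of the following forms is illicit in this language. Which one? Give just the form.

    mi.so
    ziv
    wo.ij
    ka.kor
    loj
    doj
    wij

ziv

mi.so — σ1 onset /m/, coda /∅/ ok; σ2 onset /s/, coda /∅/ ok → licit
ziv — violates constraint 3: syllable 1 coda contains /v/, which is not a licensed coda consonant → illicit
wo.ij — σ1 onset /w/, coda /∅/ ok; σ2 onset /∅/, coda /j/ ok → licit
ka.kor — σ1 onset /k/, coda /∅/ ok; σ2 onset /k/, coda /r/ ok → licit
loj — σ1 onset /l/, coda /j/ ok → licit
doj — σ1 onset /d/, coda /j/ ok → licit
wij — σ1 onset /w/, coda /j/ ok → licit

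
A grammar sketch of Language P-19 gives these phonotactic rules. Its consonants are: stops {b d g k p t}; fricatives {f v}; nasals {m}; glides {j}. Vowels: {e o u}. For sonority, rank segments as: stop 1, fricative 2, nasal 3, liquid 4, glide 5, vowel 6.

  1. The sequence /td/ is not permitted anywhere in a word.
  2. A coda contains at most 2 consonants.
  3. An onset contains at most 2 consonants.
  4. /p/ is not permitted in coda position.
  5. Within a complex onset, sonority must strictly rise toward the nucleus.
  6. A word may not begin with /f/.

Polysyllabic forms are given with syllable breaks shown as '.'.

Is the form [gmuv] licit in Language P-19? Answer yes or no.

[gmuv] — σ1 onset /gm/ (1→3 rises), coda /v/ ok → licit

yes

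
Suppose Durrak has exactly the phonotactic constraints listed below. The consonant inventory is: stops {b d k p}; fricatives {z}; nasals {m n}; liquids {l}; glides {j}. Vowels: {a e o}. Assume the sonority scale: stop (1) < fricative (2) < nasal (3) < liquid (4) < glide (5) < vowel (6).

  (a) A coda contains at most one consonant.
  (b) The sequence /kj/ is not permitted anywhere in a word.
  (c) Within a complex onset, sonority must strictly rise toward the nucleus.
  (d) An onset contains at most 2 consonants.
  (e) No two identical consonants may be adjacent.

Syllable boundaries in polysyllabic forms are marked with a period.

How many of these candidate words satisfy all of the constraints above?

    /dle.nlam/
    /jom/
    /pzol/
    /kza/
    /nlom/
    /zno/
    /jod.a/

/dle.nlam/ — σ1 onset /dl/ (1→4 rises), coda /∅/ ok; σ2 onset /nl/ (3→4 rises), coda /m/ ok → phonotactically legal
/jom/ — σ1 onset /j/, coda /m/ ok → phonotactically legal
/pzol/ — σ1 onset /pz/ (1→2 rises), coda /l/ ok → phonotactically legal
/kza/ — σ1 onset /kz/ (1→2 rises), coda /∅/ ok → phonotactically legal
/nlom/ — σ1 onset /nl/ (3→4 rises), coda /m/ ok → phonotactically legal
/zno/ — σ1 onset /zn/ (2→3 rises), coda /∅/ ok → phonotactically legal
/jod.a/ — σ1 onset /j/, coda /d/ ok; σ2 onset /∅/, coda /∅/ ok → phonotactically legal
Phonotactically legal: /dle.nlam/, /jom/, /pzol/, /kza/, /nlom/, /zno/, /jod.a/ → 7.

7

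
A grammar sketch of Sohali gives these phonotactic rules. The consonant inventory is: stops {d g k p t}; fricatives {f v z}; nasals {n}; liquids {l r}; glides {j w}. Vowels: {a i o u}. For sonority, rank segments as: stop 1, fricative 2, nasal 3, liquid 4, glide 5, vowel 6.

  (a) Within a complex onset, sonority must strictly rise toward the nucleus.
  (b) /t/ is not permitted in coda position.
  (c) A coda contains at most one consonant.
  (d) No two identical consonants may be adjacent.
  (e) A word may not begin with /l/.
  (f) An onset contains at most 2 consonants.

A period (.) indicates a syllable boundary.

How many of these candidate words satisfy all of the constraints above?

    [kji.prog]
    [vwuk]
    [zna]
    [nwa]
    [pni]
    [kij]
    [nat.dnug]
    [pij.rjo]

[kji.prog] — σ1 onset /kj/ (1→5 rises), coda /∅/ ok; σ2 onset /pr/ (1→4 rises), coda /g/ ok → licit
[vwuk] — σ1 onset /vw/ (2→5 rises), coda /k/ ok → licit
[zna] — σ1 onset /zn/ (2→3 rises), coda /∅/ ok → licit
[nwa] — σ1 onset /nw/ (3→5 rises), coda /∅/ ok → licit
[pni] — σ1 onset /pn/ (1→3 rises), coda /∅/ ok → licit
[kij] — σ1 onset /k/, coda /j/ ok → licit
[nat.dnug] — violates constraint (b): syllable 1 coda contains /t/ → illicit
[pij.rjo] — σ1 onset /p/, coda /j/ ok; σ2 onset /rj/ (4→5 rises), coda /∅/ ok → licit
Licit: [kji.prog], [vwuk], [zna], [nwa], [pni], [kij], [pij.rjo] → 7.

7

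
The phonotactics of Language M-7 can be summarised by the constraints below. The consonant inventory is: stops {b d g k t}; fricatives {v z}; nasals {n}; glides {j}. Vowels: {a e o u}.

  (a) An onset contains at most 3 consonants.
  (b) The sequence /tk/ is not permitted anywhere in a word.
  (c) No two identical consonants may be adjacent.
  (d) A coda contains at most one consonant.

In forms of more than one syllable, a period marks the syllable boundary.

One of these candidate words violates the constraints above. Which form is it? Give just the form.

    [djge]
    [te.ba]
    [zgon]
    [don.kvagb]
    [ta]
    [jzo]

[don.kvagb]

[djge] — σ1 onset /djg/ (3C), coda /∅/ ok → permitted
[te.ba] — σ1 onset /t/, coda /∅/ ok; σ2 onset /b/, coda /∅/ ok → permitted
[zgon] — σ1 onset /zg/ (2C), coda /n/ ok → permitted
[don.kvagb] — violates constraint (d): syllable 2 coda /gb/ has 2 consonants (> 1) → not permitted
[ta] — σ1 onset /t/, coda /∅/ ok → permitted
[jzo] — σ1 onset /jz/ (2C), coda /∅/ ok → permitted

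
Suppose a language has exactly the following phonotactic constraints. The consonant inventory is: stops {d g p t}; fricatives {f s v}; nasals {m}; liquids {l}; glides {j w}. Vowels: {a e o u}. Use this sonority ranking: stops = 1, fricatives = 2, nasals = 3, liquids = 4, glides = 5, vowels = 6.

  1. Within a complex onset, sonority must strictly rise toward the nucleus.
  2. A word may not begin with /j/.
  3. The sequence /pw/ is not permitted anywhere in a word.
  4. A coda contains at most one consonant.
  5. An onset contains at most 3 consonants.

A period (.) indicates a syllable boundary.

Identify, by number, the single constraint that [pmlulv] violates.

[pmlulv]: syllable 1 coda /lv/ has 2 consonants (> 1).
This is a violation of constraint 4: "A coda contains at most one consonant."
The remaining constraints (1, 2, 3, 5) are satisfied.

4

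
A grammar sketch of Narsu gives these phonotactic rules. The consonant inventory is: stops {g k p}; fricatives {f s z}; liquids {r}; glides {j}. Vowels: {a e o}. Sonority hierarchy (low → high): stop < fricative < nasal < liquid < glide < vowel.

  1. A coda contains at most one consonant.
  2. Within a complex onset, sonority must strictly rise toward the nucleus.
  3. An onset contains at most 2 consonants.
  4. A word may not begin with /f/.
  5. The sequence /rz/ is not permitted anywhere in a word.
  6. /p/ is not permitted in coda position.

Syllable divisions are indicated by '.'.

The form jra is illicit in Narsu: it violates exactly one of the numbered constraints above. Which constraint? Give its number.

2

jra: syllable 1 onset /jr/: /j/ (glide, 5) → /r/ (liquid, 4) does not rise.
This is a violation of constraint 2: "Within a complex onset, sonority must strictly rise toward the nucleus."
The remaining constraints (1, 3, 4, 5, 6) are satisfied.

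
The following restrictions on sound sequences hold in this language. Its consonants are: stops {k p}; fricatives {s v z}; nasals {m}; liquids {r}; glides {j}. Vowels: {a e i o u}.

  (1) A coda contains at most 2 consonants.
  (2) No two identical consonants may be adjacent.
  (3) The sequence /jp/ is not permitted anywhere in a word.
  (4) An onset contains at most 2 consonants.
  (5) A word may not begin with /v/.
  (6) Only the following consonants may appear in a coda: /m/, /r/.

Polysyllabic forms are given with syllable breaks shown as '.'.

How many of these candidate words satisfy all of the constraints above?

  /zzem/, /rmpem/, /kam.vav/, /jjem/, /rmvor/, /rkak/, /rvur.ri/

/zzem/ — violates constraint 2: adjacent identical consonants /zz/ → illicit
/rmpem/ — violates constraint 4: syllable 1 onset /rmp/ has 3 consonants (> 2) → illicit
/kam.vav/ — violates constraint 6: syllable 2 coda contains /v/, which is not a licensed coda consonant → illicit
/jjem/ — violates constraint 2: adjacent identical consonants /jj/ → illicit
/rmvor/ — violates constraint 4: syllable 1 onset /rmv/ has 3 consonants (> 2) → illicit
/rkak/ — violates constraint 6: syllable 1 coda contains /k/, which is not a licensed coda consonant → illicit
/rvur.ri/ — violates constraint 2: adjacent identical consonants /rr/ → illicit
No form is licit → 0.

0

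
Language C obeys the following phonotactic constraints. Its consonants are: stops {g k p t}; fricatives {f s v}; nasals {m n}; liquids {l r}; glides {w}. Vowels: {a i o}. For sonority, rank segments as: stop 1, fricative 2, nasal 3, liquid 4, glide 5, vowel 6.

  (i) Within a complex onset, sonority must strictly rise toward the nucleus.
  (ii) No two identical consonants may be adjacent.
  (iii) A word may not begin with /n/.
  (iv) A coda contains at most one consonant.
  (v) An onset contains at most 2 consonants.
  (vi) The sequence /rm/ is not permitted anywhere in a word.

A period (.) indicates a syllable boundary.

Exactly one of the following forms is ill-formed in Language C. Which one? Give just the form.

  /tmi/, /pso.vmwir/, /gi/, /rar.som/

/pso.vmwir/

/tmi/ — σ1 onset /tm/ (1→3 rises), coda /∅/ ok → well-formed
/pso.vmwir/ — violates constraint (v): syllable 2 onset /vmw/ has 3 consonants (> 2) → ill-formed
/gi/ — σ1 onset /g/, coda /∅/ ok → well-formed
/rar.som/ — σ1 onset /r/, coda /r/ ok; σ2 onset /s/, coda /m/ ok → well-formed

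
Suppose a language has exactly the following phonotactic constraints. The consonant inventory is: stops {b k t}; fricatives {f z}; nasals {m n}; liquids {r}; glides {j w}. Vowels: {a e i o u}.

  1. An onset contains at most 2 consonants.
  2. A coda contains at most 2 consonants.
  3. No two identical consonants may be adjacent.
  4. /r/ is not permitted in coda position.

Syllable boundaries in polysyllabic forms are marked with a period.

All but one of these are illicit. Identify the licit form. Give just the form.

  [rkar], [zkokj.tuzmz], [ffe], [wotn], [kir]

[wotn]

[rkar] — violates constraint 4: syllable 1 coda contains /r/ → illicit
[zkokj.tuzmz] — violates constraint 2: syllable 2 coda /zmz/ has 3 consonants (> 2) → illicit
[ffe] — violates constraint 3: adjacent identical consonants /ff/ → illicit
[wotn] — σ1 onset /w/, coda /tn/ (2C) ok → licit
[kir] — violates constraint 4: syllable 1 coda contains /r/ → illicit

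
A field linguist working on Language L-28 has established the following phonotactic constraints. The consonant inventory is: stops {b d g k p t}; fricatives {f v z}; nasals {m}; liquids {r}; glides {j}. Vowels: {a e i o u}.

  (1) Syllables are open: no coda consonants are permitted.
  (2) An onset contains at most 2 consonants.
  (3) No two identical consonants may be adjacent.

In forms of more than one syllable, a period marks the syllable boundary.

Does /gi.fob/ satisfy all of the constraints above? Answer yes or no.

/gi.fob/ — violates constraint 1: syllable 2 coda /b/ has 1 consonant (> 0) → phonotactically illegal

no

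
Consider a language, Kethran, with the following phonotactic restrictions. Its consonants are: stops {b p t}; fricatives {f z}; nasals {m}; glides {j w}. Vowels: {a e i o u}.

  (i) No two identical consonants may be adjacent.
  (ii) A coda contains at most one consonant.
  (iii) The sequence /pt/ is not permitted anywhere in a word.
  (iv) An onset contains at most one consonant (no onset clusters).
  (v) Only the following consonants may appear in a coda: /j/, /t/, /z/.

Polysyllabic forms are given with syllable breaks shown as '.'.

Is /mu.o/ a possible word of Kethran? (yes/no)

yes

/mu.o/ — σ1 onset /m/, coda /∅/ ok; σ2 onset /∅/, coda /∅/ ok → licit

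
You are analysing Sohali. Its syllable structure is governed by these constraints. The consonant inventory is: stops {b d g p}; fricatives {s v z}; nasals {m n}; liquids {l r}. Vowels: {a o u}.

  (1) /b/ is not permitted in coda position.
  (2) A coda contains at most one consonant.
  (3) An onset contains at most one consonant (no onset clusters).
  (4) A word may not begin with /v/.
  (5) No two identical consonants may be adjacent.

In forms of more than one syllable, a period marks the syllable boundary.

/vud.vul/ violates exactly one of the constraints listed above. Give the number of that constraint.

4

/vud.vul/: word begins with /v/.
This is a violation of constraint 4: "A word may not begin with /v/."
The remaining constraints (1, 2, 3, 5) are satisfied.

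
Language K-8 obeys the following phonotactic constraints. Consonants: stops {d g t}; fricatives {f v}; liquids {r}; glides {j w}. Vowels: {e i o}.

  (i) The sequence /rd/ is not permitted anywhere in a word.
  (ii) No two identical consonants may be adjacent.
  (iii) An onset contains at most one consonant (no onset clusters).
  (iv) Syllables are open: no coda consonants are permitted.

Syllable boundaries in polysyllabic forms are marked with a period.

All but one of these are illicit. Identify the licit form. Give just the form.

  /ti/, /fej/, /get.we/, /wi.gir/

/ti/ — σ1 onset /t/, coda /∅/ ok → licit
/fej/ — violates constraint (iv): syllable 1 coda /j/ has 1 consonant (> 0) → illicit
/get.we/ — violates constraint (iv): syllable 1 coda /t/ has 1 consonant (> 0) → illicit
/wi.gir/ — violates constraint (iv): syllable 2 coda /r/ has 1 consonant (> 0) → illicit

/ti/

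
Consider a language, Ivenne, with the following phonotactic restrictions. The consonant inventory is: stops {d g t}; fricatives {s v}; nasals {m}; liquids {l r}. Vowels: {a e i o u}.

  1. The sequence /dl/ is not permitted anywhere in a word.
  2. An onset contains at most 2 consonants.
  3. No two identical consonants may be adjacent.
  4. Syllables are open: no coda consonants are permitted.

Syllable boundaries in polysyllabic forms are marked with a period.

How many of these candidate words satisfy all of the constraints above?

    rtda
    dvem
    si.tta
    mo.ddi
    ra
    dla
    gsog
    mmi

1

rtda — violates constraint 2: syllable 1 onset /rtd/ has 3 consonants (> 2) → not permitted
dvem — violates constraint 4: syllable 1 coda /m/ has 1 consonant (> 0) → not permitted
si.tta — violates constraint 3: adjacent identical consonants /tt/ → not permitted
mo.ddi — violates constraint 3: adjacent identical consonants /dd/ → not permitted
ra — σ1 onset /r/, coda /∅/ ok → permitted
dla — violates constraint 1: contains banned sequence /dl/ → not permitted
gsog — violates constraint 4: syllable 1 coda /g/ has 1 consonant (> 0) → not permitted
mmi — violates constraint 3: adjacent identical consonants /mm/ → not permitted
Permitted: ra → 1.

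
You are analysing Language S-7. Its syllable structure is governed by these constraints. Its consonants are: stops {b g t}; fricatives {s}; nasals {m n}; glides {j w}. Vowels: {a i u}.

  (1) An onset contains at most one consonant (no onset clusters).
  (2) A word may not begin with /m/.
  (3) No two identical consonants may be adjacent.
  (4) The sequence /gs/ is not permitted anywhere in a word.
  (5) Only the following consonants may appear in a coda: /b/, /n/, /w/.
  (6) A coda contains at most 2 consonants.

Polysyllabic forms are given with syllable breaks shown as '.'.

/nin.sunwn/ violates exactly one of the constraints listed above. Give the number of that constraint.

/nin.sunwn/: syllable 2 coda /nwn/ has 3 consonants (> 2).
This is a violation of constraint 6: "A coda contains at most 2 consonants."
The remaining constraints (1, 2, 3, 4, 5) are satisfied.

6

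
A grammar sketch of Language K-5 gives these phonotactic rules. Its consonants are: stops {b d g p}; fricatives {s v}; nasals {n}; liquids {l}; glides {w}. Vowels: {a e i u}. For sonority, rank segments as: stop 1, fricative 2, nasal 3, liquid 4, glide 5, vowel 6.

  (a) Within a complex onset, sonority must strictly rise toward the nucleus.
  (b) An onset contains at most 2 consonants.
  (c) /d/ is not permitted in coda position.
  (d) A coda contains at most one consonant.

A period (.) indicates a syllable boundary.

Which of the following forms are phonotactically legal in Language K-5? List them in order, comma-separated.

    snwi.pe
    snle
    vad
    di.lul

snwi.pe — violates constraint (b): syllable 1 onset /snw/ has 3 consonants (> 2) → phonotactically illegal
snle — violates constraint (b): syllable 1 onset /snl/ has 3 consonants (> 2) → phonotactically illegal
vad — violates constraint (c): syllable 1 coda contains /d/ → phonotactically illegal
di.lul — σ1 onset /d/, coda /∅/ ok; σ2 onset /l/, coda /l/ ok → phonotactically legal

di.lul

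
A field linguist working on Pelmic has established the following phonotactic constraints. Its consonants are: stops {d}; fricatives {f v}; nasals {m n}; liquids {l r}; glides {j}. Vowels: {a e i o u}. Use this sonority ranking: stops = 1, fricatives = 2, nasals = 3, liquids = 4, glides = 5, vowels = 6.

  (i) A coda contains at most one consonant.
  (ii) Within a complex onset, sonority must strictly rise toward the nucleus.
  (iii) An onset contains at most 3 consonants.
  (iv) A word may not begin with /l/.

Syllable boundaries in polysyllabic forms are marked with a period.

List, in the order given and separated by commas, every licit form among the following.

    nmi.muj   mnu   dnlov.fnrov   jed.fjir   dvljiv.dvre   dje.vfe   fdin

nmi.muj — violates constraint (ii): syllable 1 onset /nm/: /n/ (nasal, 3) → /m/ (nasal, 3) does not rise → illicit
mnu — violates constraint (ii): syllable 1 onset /mn/: /m/ (nasal, 3) → /n/ (nasal, 3) does not rise → illicit
dnlov.fnrov — σ1 onset /dnl/ (1→3→4 rises), coda /v/ ok; σ2 onset /fnr/ (2→3→4 rises), coda /v/ ok → licit
jed.fjir — σ1 onset /j/, coda /d/ ok; σ2 onset /fj/ (2→5 rises), coda /r/ ok → licit
dvljiv.dvre — violates constraint (iii): syllable 1 onset /dvlj/ has 4 consonants (> 3) → illicit
dje.vfe — violates constraint (ii): syllable 2 onset /vf/: /v/ (fricative, 2) → /f/ (fricative, 2) does not rise → illicit
fdin — violates constraint (ii): syllable 1 onset /fd/: /f/ (fricative, 2) → /d/ (stop, 1) does not rise → illicit

dnlov.fnrov, jed.fjir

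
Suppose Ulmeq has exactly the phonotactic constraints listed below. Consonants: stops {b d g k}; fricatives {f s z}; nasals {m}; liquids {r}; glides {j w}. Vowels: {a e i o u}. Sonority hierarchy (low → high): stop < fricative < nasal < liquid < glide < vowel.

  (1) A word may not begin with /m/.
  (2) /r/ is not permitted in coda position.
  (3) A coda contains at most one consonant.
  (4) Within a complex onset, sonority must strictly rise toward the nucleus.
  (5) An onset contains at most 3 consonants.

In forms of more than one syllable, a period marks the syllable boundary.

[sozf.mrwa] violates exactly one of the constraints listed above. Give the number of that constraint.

[sozf.mrwa]: syllable 1 coda /zf/ has 2 consonants (> 1).
This is a violation of constraint 3: "A coda contains at most one consonant."
The remaining constraints (1, 2, 4, 5) are satisfied.

3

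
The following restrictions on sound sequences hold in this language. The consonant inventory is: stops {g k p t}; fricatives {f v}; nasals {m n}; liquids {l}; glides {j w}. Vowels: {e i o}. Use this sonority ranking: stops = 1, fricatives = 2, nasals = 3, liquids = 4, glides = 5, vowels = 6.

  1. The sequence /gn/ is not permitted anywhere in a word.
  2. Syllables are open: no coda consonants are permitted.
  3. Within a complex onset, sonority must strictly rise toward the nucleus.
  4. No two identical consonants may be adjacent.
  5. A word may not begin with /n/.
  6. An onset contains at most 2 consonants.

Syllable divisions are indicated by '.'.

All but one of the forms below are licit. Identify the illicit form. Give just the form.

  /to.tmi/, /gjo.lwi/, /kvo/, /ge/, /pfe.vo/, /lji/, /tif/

/tif/

/to.tmi/ — σ1 onset /t/, coda /∅/ ok; σ2 onset /tm/ (1→3 rises), coda /∅/ ok → licit
/gjo.lwi/ — σ1 onset /gj/ (1→5 rises), coda /∅/ ok; σ2 onset /lw/ (4→5 rises), coda /∅/ ok → licit
/kvo/ — σ1 onset /kv/ (1→2 rises), coda /∅/ ok → licit
/ge/ — σ1 onset /g/, coda /∅/ ok → licit
/pfe.vo/ — σ1 onset /pf/ (1→2 rises), coda /∅/ ok; σ2 onset /v/, coda /∅/ ok → licit
/lji/ — σ1 onset /lj/ (4→5 rises), coda /∅/ ok → licit
/tif/ — violates constraint 2: syllable 1 coda /f/ has 1 consonant (> 0) → illicit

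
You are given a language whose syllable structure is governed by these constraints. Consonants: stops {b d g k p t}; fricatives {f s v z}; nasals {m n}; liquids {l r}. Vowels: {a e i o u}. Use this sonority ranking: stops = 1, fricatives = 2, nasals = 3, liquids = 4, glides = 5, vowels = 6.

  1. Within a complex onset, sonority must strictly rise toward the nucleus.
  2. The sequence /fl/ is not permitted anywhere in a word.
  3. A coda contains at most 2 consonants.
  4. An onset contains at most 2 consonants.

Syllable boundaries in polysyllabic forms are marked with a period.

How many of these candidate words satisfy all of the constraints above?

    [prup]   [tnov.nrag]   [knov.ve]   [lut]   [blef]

5

[prup] — σ1 onset /pr/ (1→4 rises), coda /p/ ok → licit
[tnov.nrag] — σ1 onset /tn/ (1→3 rises), coda /v/ ok; σ2 onset /nr/ (3→4 rises), coda /g/ ok → licit
[knov.ve] — σ1 onset /kn/ (1→3 rises), coda /v/ ok; σ2 onset /v/, coda /∅/ ok → licit
[lut] — σ1 onset /l/, coda /t/ ok → licit
[blef] — σ1 onset /bl/ (1→4 rises), coda /f/ ok → licit
Licit: [prup], [tnov.nrag], [knov.ve], [lut], [blef] → 5.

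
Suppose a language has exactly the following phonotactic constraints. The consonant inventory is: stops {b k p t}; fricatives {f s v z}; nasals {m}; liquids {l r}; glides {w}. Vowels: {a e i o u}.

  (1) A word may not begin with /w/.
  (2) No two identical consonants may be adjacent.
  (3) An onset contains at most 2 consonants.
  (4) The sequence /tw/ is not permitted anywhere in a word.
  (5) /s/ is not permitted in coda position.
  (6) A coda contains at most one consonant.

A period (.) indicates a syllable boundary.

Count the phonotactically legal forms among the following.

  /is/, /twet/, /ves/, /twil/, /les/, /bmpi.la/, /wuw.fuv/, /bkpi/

0

/is/ — violates constraint 5: syllable 1 coda contains /s/ → phonotactically illegal
/twet/ — violates constraint 4: contains banned sequence /tw/ → phonotactically illegal
/ves/ — violates constraint 5: syllable 1 coda contains /s/ → phonotactically illegal
/twil/ — violates constraint 4: contains banned sequence /tw/ → phonotactically illegal
/les/ — violates constraint 5: syllable 1 coda contains /s/ → phonotactically illegal
/bmpi.la/ — violates constraint 3: syllable 1 onset /bmp/ has 3 consonants (> 2) → phonotactically illegal
/wuw.fuv/ — violates constraint 1: word begins with /w/ → phonotactically illegal
/bkpi/ — violates constraint 3: syllable 1 onset /bkp/ has 3 consonants (> 2) → phonotactically illegal
No form is phonotactically legal → 0.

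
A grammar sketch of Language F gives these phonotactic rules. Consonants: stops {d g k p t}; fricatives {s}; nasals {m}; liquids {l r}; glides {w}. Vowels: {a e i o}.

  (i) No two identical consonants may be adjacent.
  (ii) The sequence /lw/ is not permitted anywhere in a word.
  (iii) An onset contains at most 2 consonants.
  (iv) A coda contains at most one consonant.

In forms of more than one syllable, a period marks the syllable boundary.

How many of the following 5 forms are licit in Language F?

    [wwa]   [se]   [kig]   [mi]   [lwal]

[wwa] — violates constraint (i): adjacent identical consonants /ww/ → illicit
[se] — σ1 onset /s/, coda /∅/ ok → licit
[kig] — σ1 onset /k/, coda /g/ ok → licit
[mi] — σ1 onset /m/, coda /∅/ ok → licit
[lwal] — violates constraint (ii): contains banned sequence /lw/ → illicit
Licit: [se], [kig], [mi] → 3.

3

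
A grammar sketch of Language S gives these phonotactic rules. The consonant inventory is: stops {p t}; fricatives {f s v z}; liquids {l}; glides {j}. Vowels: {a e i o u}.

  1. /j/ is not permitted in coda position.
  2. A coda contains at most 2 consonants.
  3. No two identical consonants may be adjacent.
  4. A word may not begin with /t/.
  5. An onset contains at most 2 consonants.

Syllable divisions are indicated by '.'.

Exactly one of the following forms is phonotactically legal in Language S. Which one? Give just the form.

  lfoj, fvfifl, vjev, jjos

lfoj — violates constraint 1: syllable 1 coda contains /j/ → phonotactically illegal
fvfifl — violates constraint 5: syllable 1 onset /fvf/ has 3 consonants (> 2) → phonotactically illegal
vjev — σ1 onset /vj/ (2C), coda /v/ ok → phonotactically legal
jjos — violates constraint 3: adjacent identical consonants /jj/ → phonotactically illegal

vjev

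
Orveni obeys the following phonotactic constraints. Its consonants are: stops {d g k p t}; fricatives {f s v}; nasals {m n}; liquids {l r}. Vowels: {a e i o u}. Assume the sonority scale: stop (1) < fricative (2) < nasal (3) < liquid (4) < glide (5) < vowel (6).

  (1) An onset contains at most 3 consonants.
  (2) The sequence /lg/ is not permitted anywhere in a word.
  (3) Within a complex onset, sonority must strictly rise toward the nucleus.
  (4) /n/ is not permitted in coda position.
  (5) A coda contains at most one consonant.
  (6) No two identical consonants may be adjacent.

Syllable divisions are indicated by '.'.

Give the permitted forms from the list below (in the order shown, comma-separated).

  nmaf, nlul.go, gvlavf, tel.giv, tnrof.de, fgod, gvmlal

tnrof.de

nmaf — violates constraint 3: syllable 1 onset /nm/: /n/ (nasal, 3) → /m/ (nasal, 3) does not rise → not permitted
nlul.go — violates constraint 2: contains banned sequence /lg/ → not permitted
gvlavf — violates constraint 5: syllable 1 coda /vf/ has 2 consonants (> 1) → not permitted
tel.giv — violates constraint 2: contains banned sequence /lg/ → not permitted
tnrof.de — σ1 onset /tnr/ (1→3→4 rises), coda /f/ ok; σ2 onset /d/, coda /∅/ ok → permitted
fgod — violates constraint 3: syllable 1 onset /fg/: /f/ (fricative, 2) → /g/ (stop, 1) does not rise → not permitted
gvmlal — violates constraint 1: syllable 1 onset /gvml/ has 4 consonants (> 3) → not permitted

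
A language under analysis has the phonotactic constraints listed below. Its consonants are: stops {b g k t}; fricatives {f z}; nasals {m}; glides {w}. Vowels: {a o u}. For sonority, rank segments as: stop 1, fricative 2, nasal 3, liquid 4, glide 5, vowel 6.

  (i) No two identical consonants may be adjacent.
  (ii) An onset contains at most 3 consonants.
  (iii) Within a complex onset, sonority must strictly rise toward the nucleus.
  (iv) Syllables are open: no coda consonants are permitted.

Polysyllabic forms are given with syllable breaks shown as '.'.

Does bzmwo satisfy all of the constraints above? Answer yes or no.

bzmwo — violates constraint (ii): syllable 1 onset /bzmw/ has 4 consonants (> 3) → ill-formed

no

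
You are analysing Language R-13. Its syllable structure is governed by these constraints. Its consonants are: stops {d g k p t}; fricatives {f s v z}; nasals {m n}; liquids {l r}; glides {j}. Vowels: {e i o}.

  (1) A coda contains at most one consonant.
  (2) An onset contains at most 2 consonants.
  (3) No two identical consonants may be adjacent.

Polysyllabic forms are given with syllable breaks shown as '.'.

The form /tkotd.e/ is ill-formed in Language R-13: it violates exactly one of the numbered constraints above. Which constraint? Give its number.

1

/tkotd.e/: syllable 1 coda /td/ has 2 consonants (> 1).
This is a violation of constraint 1: "A coda contains at most one consonant."
The remaining constraints (2, 3) are satisfied.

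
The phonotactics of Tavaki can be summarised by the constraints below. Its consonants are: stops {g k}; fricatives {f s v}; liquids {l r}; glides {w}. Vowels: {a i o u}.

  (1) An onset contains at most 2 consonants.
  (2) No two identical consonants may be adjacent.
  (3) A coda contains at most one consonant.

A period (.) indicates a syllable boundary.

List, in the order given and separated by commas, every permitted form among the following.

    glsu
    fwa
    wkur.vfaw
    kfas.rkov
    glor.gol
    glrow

fwa, wkur.vfaw, kfas.rkov, glor.gol

glsu — violates constraint 1: syllable 1 onset /gls/ has 3 consonants (> 2) → not permitted
fwa — σ1 onset /fw/ (2C), coda /∅/ ok → permitted
wkur.vfaw — σ1 onset /wk/ (2C), coda /r/ ok; σ2 onset /vf/ (2C), coda /w/ ok → permitted
kfas.rkov — σ1 onset /kf/ (2C), coda /s/ ok; σ2 onset /rk/ (2C), coda /v/ ok → permitted
glor.gol — σ1 onset /gl/ (2C), coda /r/ ok; σ2 onset /g/, coda /l/ ok → permitted
glrow — violates constraint 1: syllable 1 onset /glr/ has 3 consonants (> 2) → not permitted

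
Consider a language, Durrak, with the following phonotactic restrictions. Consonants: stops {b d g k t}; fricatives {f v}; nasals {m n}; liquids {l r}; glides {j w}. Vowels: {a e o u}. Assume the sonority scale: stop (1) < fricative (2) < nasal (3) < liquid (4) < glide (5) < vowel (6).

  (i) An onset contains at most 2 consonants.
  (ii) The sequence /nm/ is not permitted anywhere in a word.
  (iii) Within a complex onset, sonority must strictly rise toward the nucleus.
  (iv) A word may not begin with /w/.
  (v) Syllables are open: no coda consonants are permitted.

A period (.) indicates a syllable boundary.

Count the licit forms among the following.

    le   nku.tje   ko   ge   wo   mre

4

le — σ1 onset /l/, coda /∅/ ok → licit
nku.tje — violates constraint (iii): syllable 1 onset /nk/: /n/ (nasal, 3) → /k/ (stop, 1) does not rise → illicit
ko — σ1 onset /k/, coda /∅/ ok → licit
ge — σ1 onset /g/, coda /∅/ ok → licit
wo — violates constraint (iv): word begins with /w/ → illicit
mre — σ1 onset /mr/ (3→4 rises), coda /∅/ ok → licit
Licit: le, ko, ge, mre → 4.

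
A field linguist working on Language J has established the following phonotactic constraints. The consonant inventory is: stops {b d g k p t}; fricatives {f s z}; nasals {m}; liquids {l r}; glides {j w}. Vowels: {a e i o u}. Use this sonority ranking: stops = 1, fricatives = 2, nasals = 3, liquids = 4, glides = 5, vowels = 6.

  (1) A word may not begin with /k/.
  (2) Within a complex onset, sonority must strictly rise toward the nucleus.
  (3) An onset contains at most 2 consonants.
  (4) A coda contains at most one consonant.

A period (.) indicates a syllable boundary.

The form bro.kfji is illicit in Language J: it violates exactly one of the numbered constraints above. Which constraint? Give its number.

bro.kfji: syllable 2 onset /kfj/ has 3 consonants (> 2).
This is a violation of constraint 3: "An onset contains at most 2 consonants."
The remaining constraints (1, 2, 4) are satisfied.

3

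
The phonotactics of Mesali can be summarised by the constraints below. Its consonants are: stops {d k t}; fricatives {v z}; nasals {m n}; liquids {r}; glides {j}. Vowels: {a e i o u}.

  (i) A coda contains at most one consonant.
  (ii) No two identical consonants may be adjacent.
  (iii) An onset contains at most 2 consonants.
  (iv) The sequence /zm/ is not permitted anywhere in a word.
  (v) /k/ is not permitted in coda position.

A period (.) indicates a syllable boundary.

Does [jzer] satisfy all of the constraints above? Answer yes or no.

[jzer] — σ1 onset /jz/ (2C), coda /r/ ok → permitted

yes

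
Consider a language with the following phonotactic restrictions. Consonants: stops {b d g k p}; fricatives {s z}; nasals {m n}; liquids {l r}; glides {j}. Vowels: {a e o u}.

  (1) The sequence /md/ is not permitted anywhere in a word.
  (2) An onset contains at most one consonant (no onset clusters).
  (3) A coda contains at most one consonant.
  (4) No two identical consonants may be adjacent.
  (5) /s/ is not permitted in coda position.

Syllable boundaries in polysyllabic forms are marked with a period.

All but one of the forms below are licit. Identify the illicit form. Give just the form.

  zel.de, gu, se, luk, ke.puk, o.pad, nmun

nmun

zel.de — σ1 onset /z/, coda /l/ ok; σ2 onset /d/, coda /∅/ ok → licit
gu — σ1 onset /g/, coda /∅/ ok → licit
se — σ1 onset /s/, coda /∅/ ok → licit
luk — σ1 onset /l/, coda /k/ ok → licit
ke.puk — σ1 onset /k/, coda /∅/ ok; σ2 onset /p/, coda /k/ ok → licit
o.pad — σ1 onset /∅/, coda /∅/ ok; σ2 onset /p/, coda /d/ ok → licit
nmun — violates constraint 2: syllable 1 onset /nm/ has 2 consonants (> 1) → illicit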